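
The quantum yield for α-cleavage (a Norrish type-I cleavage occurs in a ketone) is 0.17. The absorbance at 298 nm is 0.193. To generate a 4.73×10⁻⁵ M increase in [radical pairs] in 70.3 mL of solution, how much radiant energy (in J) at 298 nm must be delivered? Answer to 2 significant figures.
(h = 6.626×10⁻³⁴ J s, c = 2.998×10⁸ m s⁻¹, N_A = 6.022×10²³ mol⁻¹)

Product: (4.73×10⁻⁵ M)(0.0703 L) = 3.325×10⁻⁶ mol.
Photons that must be absorbed: 3.325×10⁻⁶ / 0.17 = 1.956×10⁻⁵ mol.
Fraction absorbed: 1 − 10^(−0.193) = 0.3588.
Incident photons needed: 1.956×10⁻⁵ / 0.3588 = 5.452×10⁻⁵ mol.
Photon energy: hc/λ = 6.666×10⁻¹⁹ J; per mole, 4.014×10⁵ J mol⁻¹.
Energy required: 5.452×10⁻⁵ × 4.014×10⁵ = 22 J.

22 J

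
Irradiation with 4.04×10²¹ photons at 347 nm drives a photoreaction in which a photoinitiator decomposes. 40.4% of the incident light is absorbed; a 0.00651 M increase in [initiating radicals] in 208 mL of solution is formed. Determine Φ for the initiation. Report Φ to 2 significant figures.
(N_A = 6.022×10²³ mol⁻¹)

Product: (0.00651 M)(0.208 L) = 0.001354 mol.
Moles of photons: 4.04×10²¹ / 6.022×10²³ = 0.006709 mol.
Photons absorbed: 0.404 × 0.006709 = 0.002710 mol.
Φ = 0.001354 mol / 0.002710 mol photons = 0.50.

Φ = 0.50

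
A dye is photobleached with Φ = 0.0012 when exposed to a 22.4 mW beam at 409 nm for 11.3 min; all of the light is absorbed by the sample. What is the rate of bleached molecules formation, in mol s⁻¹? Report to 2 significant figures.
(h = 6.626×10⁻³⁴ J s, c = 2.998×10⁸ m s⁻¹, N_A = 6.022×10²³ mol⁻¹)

9.2×10⁻¹¹ mol s⁻¹

Photon energy at 409 nm: hc/λ = (6.626×10⁻³⁴)(2.998×10⁸)/(409×10⁻⁹) = 4.857×10⁻¹⁹ J.
Energy delivered: (22.4 mW)(678 s) = 15.19 J.
Photons incident: 15.19 / 4.857×10⁻¹⁹ = 3.127×10¹⁹, i.e. 3.127×10¹⁹/6.022×10²³ = 5.193×10⁻⁵ mol.
Product formed: 0.0012 × 5.193×10⁻⁵ = 6.232×10⁻⁸ mol.
Rate: 6.232×10⁻⁸ / 678 s = 9.2×10⁻¹¹ mol s⁻¹.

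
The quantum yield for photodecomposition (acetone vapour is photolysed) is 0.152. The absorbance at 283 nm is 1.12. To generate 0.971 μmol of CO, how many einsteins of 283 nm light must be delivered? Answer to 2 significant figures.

Product: 0.971 μmol = 9.71e-7 mol.
Photons that must be absorbed: 9.71e-7 / 0.152 = 6.388e-6 mol.
Fraction absorbed: 1 − 10^(−1.12) = 0.9241.
Incident photons needed: 6.388e-6 / 0.9241 = 6.913e-6 mol.

6.9e-6 einstein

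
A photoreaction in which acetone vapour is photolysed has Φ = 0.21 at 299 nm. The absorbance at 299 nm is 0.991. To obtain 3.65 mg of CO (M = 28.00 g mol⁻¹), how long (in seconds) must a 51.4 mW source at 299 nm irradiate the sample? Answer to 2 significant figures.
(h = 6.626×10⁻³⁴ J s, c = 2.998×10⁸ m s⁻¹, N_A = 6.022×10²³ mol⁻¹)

Product: 3.65 mg / 28.00 g mol⁻¹ = 1.304×10⁻⁴ mol.
Photons that must be absorbed: 1.304×10⁻⁴ / 0.21 = 6.210×10⁻⁴ mol.
Fraction absorbed: 1 − 10^(−0.991) = 0.8979.
Incident photons needed: 6.210×10⁻⁴ / 0.8979 = 6.916×10⁻⁴ mol.
Photon energy: hc/λ = 6.644×10⁻¹⁹ J; per mole, 4.001×10⁵ J mol⁻¹.
Energy required: 6.916×10⁻⁴ × 4.001×10⁵ = 276.7 J.
Time: 276.7 J / 0.0514 W = 5400 s.

t ≈ 5400 s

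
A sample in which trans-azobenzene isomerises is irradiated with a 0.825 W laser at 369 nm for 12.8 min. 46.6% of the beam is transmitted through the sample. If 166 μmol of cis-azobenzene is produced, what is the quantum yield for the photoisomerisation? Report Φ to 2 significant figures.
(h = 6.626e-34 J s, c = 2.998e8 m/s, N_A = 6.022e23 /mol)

Product: 166 μmol = 1.66e-4 mol.
Photon energy at 369 nm: hc/λ = (6.626e-34)(2.998e8)/(369e-9) = 5.383e-19 J.
Energy delivered: (0.825 W)(768 s) = 633.6 J.
Photons incident: 633.6 / 5.383e-19 = 1.177e21, i.e. 1.177e21/6.022e23 = 0.001955 mol.
Fraction absorbed: 1 − 46.6/100 = 0.5340.
Photons absorbed: 0.5340 × 0.001955 = 0.001044 mol.
Φ = 1.66e-4 mol / 0.001044 mol photons = 0.16.

Φ = 0.16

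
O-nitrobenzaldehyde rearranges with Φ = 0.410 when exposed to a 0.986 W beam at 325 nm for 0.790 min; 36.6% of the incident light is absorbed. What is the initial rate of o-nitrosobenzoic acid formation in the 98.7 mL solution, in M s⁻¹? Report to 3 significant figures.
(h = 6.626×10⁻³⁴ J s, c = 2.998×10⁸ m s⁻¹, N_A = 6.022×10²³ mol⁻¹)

Photon energy at 325 nm: hc/λ = (6.626×10⁻³⁴)(2.998×10⁸)/(325×10⁻⁹) = 6.112×10⁻¹⁹ J.
Energy delivered: (0.986 W)(47.4 s) = 46.74 J.
Photons incident: 46.74 / 6.112×10⁻¹⁹ = 7.647×10¹⁹, i.e. 7.647×10¹⁹/6.022×10²³ = 1.270×10⁻⁴ mol.
Photons absorbed: 0.366 × 1.270×10⁻⁴ = 4.648×10⁻⁵ mol.
Product formed: 0.410 × 4.648×10⁻⁵ = 1.906×10⁻⁵ mol.
Rate: 1.906×10⁻⁵ mol / (47.4 s × 0.0987 L) = 4.07×10⁻⁶ M s⁻¹.

4.07×10⁻⁶ M s⁻¹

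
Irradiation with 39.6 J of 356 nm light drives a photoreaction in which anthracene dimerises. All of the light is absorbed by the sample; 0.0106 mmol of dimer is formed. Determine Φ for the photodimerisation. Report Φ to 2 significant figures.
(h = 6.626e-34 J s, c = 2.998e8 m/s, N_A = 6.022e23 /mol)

Φ = 0.090

Product: 0.0106 mmol = 1.06e-5 mol.
Photon energy at 356 nm: hc/λ = (6.626e-34)(2.998e8)/(356e-9) = 5.580e-19 J.
Photons incident: 39.6 / 5.580e-19 = 7.097e19, i.e. 7.097e19/6.022e23 = 1.179e-4 mol.
Φ = 1.06e-5 mol / 1.179e-4 mol photons = 0.090.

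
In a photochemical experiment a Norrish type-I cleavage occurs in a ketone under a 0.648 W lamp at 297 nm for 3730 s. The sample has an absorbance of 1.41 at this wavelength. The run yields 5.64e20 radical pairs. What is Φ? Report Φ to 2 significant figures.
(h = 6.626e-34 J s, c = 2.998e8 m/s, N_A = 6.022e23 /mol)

Product: 5.64e20 / 6.022e23 = 9.366e-4 mol.
Photon energy at 297 nm: hc/λ = (6.626e-34)(2.998e8)/(297e-9) = 6.688e-19 J.
Energy delivered: (0.648 W)(3730 s) = 2417 J.
Photons incident: 2417 / 6.688e-19 = 3.614e21, i.e. 3.614e21/6.022e23 = 0.006001 mol.
Fraction absorbed: 1 − 10^(−1.41) = 0.9611.
Photons absorbed: 0.9611 × 0.006001 = 0.005768 mol.
Φ = 9.366e-4 mol / 0.005768 mol photons = 0.16.

Φ = 0.16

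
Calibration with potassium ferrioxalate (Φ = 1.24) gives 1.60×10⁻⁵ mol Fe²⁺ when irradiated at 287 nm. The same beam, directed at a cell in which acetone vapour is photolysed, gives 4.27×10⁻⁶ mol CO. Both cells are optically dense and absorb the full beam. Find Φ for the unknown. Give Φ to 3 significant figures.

Photons absorbed by the actinometer: 1.60×10⁻⁵ / 1.24 = 1.290×10⁻⁵ mol.
Φ(unknown) = 4.27×10⁻⁶ / 1.290×10⁻⁵ = 0.331.

Φ = 0.331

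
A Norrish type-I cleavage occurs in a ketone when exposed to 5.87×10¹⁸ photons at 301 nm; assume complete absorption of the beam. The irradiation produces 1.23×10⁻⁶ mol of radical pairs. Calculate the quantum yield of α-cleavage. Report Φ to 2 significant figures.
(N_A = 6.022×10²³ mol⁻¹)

Moles of photons: 5.87×10¹⁸ / 6.022×10²³ = 9.748×10⁻⁶ mol.
Φ = 1.23×10⁻⁶ mol / 9.748×10⁻⁶ mol photons = 0.13.

Φ = 0.13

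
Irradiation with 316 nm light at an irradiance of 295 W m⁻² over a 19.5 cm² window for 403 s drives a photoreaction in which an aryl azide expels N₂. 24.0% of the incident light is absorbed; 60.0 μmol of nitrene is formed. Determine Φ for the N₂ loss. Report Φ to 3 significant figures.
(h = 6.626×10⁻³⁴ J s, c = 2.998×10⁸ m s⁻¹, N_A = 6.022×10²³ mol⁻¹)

Product: 60.0 μmol = 6.00×10⁻⁵ mol.
Photon energy at 316 nm: hc/λ = (6.626×10⁻³⁴)(2.998×10⁸)/(316×10⁻⁹) = 6.286×10⁻¹⁹ J.
Energy delivered: (295 W m⁻²)(19.5×10⁻⁴ m²)(403 s) = 231.8 J.
Photons incident: 231.8 / 6.286×10⁻¹⁹ = 3.688×10²⁰, i.e. 3.688×10²⁰/6.022×10²³ = 6.124×10⁻⁴ mol.
Photons absorbed: 0.240 × 6.124×10⁻⁴ = 1.470×10⁻⁴ mol.
Φ = 6.00×10⁻⁵ mol / 1.470×10⁻⁴ mol photons = 0.408.

Φ = 0.408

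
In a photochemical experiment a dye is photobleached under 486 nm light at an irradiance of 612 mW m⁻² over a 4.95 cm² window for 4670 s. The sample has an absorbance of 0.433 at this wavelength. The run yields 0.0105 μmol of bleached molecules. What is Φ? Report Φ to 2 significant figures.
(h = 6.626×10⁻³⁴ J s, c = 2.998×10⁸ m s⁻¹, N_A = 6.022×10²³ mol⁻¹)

Product: 0.0105 μmol = 1.05×10⁻⁸ mol.
Photon energy at 486 nm: hc/λ = (6.626×10⁻³⁴)(2.998×10⁸)/(486×10⁻⁹) = 4.087×10⁻¹⁹ J.
Energy delivered: (612 mW m⁻²)(4.95×10⁻⁴ m²)(4670 s) = 1.415 J.
Photons incident: 1.415 / 4.087×10⁻¹⁹ = 3.462×10¹⁸, i.e. 3.462×10¹⁸/6.022×10²³ = 5.749×10⁻⁶ mol.
Fraction absorbed: 1 − 10^(−0.433) = 0.6310.
Photons absorbed: 0.6310 × 5.749×10⁻⁶ = 3.628×10⁻⁶ mol.
Φ = 1.05×10⁻⁸ mol / 3.628×10⁻⁶ mol photons = 0.0029.

Φ = 0.0029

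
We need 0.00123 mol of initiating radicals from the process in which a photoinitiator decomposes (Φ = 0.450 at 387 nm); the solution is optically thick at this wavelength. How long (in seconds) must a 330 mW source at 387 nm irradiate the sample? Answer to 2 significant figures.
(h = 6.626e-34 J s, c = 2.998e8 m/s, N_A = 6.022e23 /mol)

t ≈ 2600 s

Photons that must be absorbed: 0.00123 / 0.450 = 0.002733 mol.
Photon energy: hc/λ = 5.133e-19 J; per mole, 3.091e5 J mol⁻¹.
Energy required: 0.002733 × 3.091e5 = 844.8 J.
Time: 844.8 J / 0.33 W = 2600 s.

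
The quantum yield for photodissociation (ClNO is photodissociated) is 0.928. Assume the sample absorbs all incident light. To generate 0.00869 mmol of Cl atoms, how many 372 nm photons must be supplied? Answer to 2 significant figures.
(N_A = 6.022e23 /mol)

5.6e18 photons

Product: 0.00869 mmol = 8.69e-6 mol.
Photons that must be absorbed: 8.69e-6 / 0.928 = 9.364e-6 mol.
Photon count: 9.364e-6 × 6.022e23 = 5.6e18.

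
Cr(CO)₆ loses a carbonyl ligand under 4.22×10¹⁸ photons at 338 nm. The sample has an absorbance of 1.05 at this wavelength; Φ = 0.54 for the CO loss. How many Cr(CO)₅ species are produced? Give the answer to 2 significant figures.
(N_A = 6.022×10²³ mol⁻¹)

Moles of photons: 4.22×10¹⁸ / 6.022×10²³ = 7.008×10⁻⁶ mol.
Fraction absorbed: 1 − 10^(−1.05) = 0.9109.
Photons absorbed: 0.9109 × 7.008×10⁻⁶ = 6.384×10⁻⁶ mol.
Product: Φ × n_abs = 0.54 × 6.384×10⁻⁶ = 3.447×10⁻⁶ mol.
As a count: 3.447×10⁻⁶ × 6.022×10²³ = 2.1×10¹⁸.

2.1×10¹⁸ species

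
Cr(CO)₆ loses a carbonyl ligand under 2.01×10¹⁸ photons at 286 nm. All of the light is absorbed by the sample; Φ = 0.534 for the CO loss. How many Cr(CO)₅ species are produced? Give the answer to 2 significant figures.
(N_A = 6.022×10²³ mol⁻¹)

1.1×10¹⁸ species

Moles of photons: 2.01×10¹⁸ / 6.022×10²³ = 3.338×10⁻⁶ mol.
Product: Φ × n_abs = 0.534 × 3.338×10⁻⁶ = 1.782×10⁻⁶ mol.
As a count: 1.782×10⁻⁶ × 6.022×10²³ = 1.1×10¹⁸.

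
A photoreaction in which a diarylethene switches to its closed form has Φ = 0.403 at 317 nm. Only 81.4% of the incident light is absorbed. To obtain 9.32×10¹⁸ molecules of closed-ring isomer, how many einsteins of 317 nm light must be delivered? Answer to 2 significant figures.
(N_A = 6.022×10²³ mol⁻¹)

Product: 9.32×10¹⁸ / 6.022×10²³ = 1.548×10⁻⁵ mol.
Photons that must be absorbed: 1.548×10⁻⁵ / 0.403 = 3.841×10⁻⁵ mol.
Incident photons needed: 3.841×10⁻⁵ / 0.814 = 4.719×10⁻⁵ mol.

4.7×10⁻⁵ einstein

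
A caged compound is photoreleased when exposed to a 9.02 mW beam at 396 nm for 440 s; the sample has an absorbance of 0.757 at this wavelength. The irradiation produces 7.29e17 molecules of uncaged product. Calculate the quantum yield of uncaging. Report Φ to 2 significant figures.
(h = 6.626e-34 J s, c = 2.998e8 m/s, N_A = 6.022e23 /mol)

Φ = 0.11

Product: 7.29e17 / 6.022e23 = 1.211e-6 mol.
Photon energy at 396 nm: hc/λ = (6.626e-34)(2.998e8)/(396e-9) = 5.016e-19 J.
Energy delivered: (9.02 mW)(440 s) = 3.969 J.
Photons incident: 3.969 / 5.016e-19 = 7.913e18, i.e. 7.913e18/6.022e23 = 1.314e-5 mol.
Fraction absorbed: 1 − 10^(−0.757) = 0.8250.
Photons absorbed: 0.8250 × 1.314e-5 = 1.084e-5 mol.
Φ = 1.211e-6 mol / 1.084e-5 mol photons = 0.11.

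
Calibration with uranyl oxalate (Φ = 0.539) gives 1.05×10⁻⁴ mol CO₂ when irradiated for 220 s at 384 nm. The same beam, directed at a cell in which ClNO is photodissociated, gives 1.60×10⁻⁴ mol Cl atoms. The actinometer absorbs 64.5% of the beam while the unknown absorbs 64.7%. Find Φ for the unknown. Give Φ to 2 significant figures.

Φ = 0.82

Photons absorbed by the actinometer: 1.05×10⁻⁴ / 0.539 = 1.948×10⁻⁴ mol.
Incident flux: 1.948×10⁻⁴ / 0.645 = 3.020×10⁻⁴ einstein.
Absorbed by unknown: 0.647 × 3.020×10⁻⁴ = 1.954×10⁻⁴ mol.
Φ(unknown) = 1.60×10⁻⁴ / 1.954×10⁻⁴ = 0.82.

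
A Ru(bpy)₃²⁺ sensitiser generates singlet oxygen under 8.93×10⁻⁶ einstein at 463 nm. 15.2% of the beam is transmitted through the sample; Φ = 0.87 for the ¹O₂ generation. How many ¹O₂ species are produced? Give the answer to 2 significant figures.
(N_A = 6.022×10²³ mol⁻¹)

4.0×10¹⁸ species

Fraction absorbed: 1 − 15.2/100 = 0.8480.
Photons absorbed: 0.8480 × 8.93×10⁻⁶ = 7.573×10⁻⁶ mol.
Product: Φ × n_abs = 0.87 × 7.573×10⁻⁶ = 6.589×10⁻⁶ mol.
As a count: 6.589×10⁻⁶ × 6.022×10²³ = 4.0×10¹⁸.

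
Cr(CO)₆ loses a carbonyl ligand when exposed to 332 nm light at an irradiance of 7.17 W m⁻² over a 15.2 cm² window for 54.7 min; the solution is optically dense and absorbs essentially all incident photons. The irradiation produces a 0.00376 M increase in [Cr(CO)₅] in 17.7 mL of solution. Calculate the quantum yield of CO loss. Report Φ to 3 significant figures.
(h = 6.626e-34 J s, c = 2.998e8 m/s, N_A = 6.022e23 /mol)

Product: (0.00376 M)(0.0177 L) = 6.655e-5 mol.
Photon energy at 332 nm: hc/λ = (6.626e-34)(2.998e8)/(332e-9) = 5.983e-19 J.
Energy delivered: (7.17 W m⁻²)(15.2e-4 m²)(3282 s) = 35.77 J.
Photons incident: 35.77 / 5.983e-19 = 5.979e19, i.e. 5.979e19/6.022e23 = 9.929e-5 mol.
Φ = 6.655e-5 mol / 9.929e-5 mol photons = 0.670.

Φ = 0.670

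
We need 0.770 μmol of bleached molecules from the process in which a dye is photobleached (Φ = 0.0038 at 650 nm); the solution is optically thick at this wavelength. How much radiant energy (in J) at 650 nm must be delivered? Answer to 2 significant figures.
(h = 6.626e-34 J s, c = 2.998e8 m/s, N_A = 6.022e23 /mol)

37 J

Product: 0.770 μmol = 7.70e-7 mol.
Photons that must be absorbed: 7.70e-7 / 0.0038 = 2.026e-4 mol.
Photon energy: hc/λ = 3.056e-19 J; per mole, 1.840e5 J mol⁻¹.
Energy required: 2.026e-4 × 1.840e5 = 37 J.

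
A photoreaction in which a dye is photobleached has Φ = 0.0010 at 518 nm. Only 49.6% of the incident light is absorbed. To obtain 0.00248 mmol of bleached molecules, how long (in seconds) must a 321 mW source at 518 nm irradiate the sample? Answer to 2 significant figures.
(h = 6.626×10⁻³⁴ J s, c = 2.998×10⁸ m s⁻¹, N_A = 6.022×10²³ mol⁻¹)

t ≈ 3600 s

Product: 0.00248 mmol = 2.48×10⁻⁶ mol.
Photons that must be absorbed: 2.48×10⁻⁶ / 0.0010 = 0.002480 mol.
Incident photons needed: 0.002480 / 0.496 = 0.005000 mol.
Photon energy: hc/λ = 3.835×10⁻¹⁹ J; per mole, 2.309×10⁵ J mol⁻¹.
Energy required: 0.005000 × 2.309×10⁵ = 1155 J.
Time: 1155 J / 0.321 W = 3600 s.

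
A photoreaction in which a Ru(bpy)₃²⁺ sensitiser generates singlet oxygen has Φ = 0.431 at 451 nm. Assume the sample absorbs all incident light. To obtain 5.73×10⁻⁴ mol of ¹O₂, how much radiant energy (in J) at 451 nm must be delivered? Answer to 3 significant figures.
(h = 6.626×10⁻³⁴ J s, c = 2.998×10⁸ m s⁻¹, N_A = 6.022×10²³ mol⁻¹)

353 J

Photons that must be absorbed: 5.73×10⁻⁴ / 0.431 = 0.001329 mol.
Photon energy: hc/λ = 4.405×10⁻¹⁹ J; per mole, 2.653×10⁵ J mol⁻¹.
Energy required: 0.001329 × 2.653×10⁵ = 353 J.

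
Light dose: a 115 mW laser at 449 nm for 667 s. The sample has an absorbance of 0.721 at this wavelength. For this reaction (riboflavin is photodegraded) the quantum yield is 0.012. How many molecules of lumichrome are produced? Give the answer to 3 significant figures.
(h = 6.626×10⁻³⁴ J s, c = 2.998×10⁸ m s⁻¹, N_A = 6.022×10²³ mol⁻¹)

Photon energy at 449 nm: hc/λ = (6.626×10⁻³⁴)(2.998×10⁸)/(449×10⁻⁹) = 4.424×10⁻¹⁹ J.
Energy delivered: (115 mW)(667 s) = 76.71 J.
Photons incident: 76.71 / 4.424×10⁻¹⁹ = 1.734×10²⁰, i.e. 1.734×10²⁰/6.022×10²³ = 2.879×10⁻⁴ mol.
Fraction absorbed: 1 − 10^(−0.721) = 0.8099.
Photons absorbed: 0.8099 × 2.879×10⁻⁴ = 2.332×10⁻⁴ mol.
Product: Φ × n_abs = 0.012 × 2.332×10⁻⁴ = 2.798×10⁻⁶ mol.
As a count: 2.798×10⁻⁶ × 6.022×10²³ = 1.68×10¹⁸.

1.68×10¹⁸ molecules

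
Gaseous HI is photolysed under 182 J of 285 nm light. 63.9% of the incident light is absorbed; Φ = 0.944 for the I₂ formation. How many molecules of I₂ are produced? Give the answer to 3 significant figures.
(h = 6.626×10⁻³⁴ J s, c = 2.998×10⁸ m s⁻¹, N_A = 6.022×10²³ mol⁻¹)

1.58×10²⁰ molecules

Photon energy at 285 nm: hc/λ = (6.626×10⁻³⁴)(2.998×10⁸)/(285×10⁻⁹) = 6.970×10⁻¹⁹ J.
Photons incident: 182 / 6.970×10⁻¹⁹ = 2.611×10²⁰, i.e. 2.611×10²⁰/6.022×10²³ = 4.336×10⁻⁴ mol.
Photons absorbed: 0.639 × 4.336×10⁻⁴ = 2.771×10⁻⁴ mol.
Product: Φ × n_abs = 0.944 × 2.771×10⁻⁴ = 2.616×10⁻⁴ mol.
As a count: 2.616×10⁻⁴ × 6.022×10²³ = 1.58×10²⁰.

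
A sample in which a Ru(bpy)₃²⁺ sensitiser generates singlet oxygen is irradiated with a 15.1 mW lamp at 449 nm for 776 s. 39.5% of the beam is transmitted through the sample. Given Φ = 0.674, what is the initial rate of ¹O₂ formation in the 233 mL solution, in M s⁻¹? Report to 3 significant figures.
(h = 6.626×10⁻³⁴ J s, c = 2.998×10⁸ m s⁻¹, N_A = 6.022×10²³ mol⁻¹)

Photon energy at 449 nm: hc/λ = (6.626×10⁻³⁴)(2.998×10⁸)/(449×10⁻⁹) = 4.424×10⁻¹⁹ J.
Energy delivered: (15.1 mW)(776 s) = 11.72 J.
Photons incident: 11.72 / 4.424×10⁻¹⁹ = 2.649×10¹⁹, i.e. 2.649×10¹⁹/6.022×10²³ = 4.399×10⁻⁵ mol.
Fraction absorbed: 1 − 39.5/100 = 0.6050.
Photons absorbed: 0.6050 × 4.399×10⁻⁵ = 2.661×10⁻⁵ mol.
Product formed: 0.674 × 2.661×10⁻⁵ = 1.794×10⁻⁵ mol.
Rate: 1.794×10⁻⁵ mol / (776 s × 0.233 L) = 9.92×10⁻⁸ M s⁻¹.

9.92×10⁻⁸ M s⁻¹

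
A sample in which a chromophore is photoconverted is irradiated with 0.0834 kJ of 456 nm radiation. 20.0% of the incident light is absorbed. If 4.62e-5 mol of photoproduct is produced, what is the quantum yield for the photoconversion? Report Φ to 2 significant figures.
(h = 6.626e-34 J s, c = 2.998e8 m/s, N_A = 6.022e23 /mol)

Φ = 0.73

Photon energy at 456 nm: hc/λ = (6.626e-34)(2.998e8)/(456e-9) = 4.356e-19 J.
Incident energy: 0.0834 kJ = 83.4 J.
Photons incident: 83.4 / 4.356e-19 = 1.915e20, i.e. 1.915e20/6.022e23 = 3.180e-4 mol.
Photons absorbed: 0.200 × 3.180e-4 = 6.360e-5 mol.
Φ = 4.62e-5 mol / 6.360e-5 mol photons = 0.73.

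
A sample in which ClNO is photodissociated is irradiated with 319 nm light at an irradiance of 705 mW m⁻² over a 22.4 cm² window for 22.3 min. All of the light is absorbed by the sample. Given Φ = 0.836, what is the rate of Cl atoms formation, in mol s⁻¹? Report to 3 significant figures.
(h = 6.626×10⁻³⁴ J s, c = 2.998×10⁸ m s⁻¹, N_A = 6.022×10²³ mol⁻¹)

3.52×10⁻⁹ mol s⁻¹

Photon energy at 319 nm: hc/λ = (6.626×10⁻³⁴)(2.998×10⁸)/(319×10⁻⁹) = 6.227×10⁻¹⁹ J.
Energy delivered: (705 mW m⁻²)(22.4×10⁻⁴ m²)(1338 s) = 2.113 J.
Photons incident: 2.113 / 6.227×10⁻¹⁹ = 3.393×10¹⁸, i.e. 3.393×10¹⁸/6.022×10²³ = 5.634×10⁻⁶ mol.
Product formed: 0.836 × 5.634×10⁻⁶ = 4.710×10⁻⁶ mol.
Rate: 4.710×10⁻⁶ / 1338 s = 3.52×10⁻⁹ mol s⁻¹.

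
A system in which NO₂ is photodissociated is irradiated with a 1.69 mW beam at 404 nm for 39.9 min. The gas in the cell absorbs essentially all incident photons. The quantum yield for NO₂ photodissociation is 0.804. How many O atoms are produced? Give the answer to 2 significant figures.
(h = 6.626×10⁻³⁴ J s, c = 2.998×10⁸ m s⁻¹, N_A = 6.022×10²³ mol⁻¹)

Photon energy at 404 nm: hc/λ = (6.626×10⁻³⁴)(2.998×10⁸)/(404×10⁻⁹) = 4.917×10⁻¹⁹ J.
Energy delivered: (1.69 mW)(2394 s) = 4.046 J.
Photons incident: 4.046 / 4.917×10⁻¹⁹ = 8.229×10¹⁸, i.e. 8.229×10¹⁸/6.022×10²³ = 1.366×10⁻⁵ mol.
Product: Φ × n_abs = 0.804 × 1.366×10⁻⁵ = 1.098×10⁻⁵ mol.
As a count: 1.098×10⁻⁵ × 6.022×10²³ = 6.6×10¹⁸.

6.6×10¹⁸ atoms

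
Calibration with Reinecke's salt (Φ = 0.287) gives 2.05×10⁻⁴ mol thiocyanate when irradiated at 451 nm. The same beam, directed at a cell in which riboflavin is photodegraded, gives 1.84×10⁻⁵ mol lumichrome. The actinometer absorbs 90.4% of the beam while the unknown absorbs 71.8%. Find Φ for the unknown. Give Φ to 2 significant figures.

Photons absorbed by the actinometer: 2.05×10⁻⁴ / 0.287 = 7.143×10⁻⁴ mol.
Incident flux: 7.143×10⁻⁴ / 0.904 = 7.902×10⁻⁴ einstein.
Absorbed by unknown: 0.718 × 7.902×10⁻⁴ = 5.674×10⁻⁴ mol.
Φ(unknown) = 1.84×10⁻⁵ / 5.674×10⁻⁴ = 0.032.

Φ = 0.032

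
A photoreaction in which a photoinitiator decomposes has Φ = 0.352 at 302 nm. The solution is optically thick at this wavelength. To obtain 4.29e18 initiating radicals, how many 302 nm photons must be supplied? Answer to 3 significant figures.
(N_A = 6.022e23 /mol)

1.22e19 photons

Product: 4.29e18 / 6.022e23 = 7.124e-6 mol.
Photons that must be absorbed: 7.124e-6 / 0.352 = 2.024e-5 mol.
Photon count: 2.024e-5 × 6.022e23 = 1.22e19.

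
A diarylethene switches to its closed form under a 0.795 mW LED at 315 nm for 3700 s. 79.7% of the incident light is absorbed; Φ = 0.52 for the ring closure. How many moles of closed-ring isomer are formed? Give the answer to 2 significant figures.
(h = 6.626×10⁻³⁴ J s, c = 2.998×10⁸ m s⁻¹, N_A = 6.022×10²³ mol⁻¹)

Photon energy at 315 nm: hc/λ = (6.626×10⁻³⁴)(2.998×10⁸)/(315×10⁻⁹) = 6.306×10⁻¹⁹ J.
Energy delivered: (0.795 mW)(3700 s) = 2.942 J.
Photons incident: 2.942 / 6.306×10⁻¹⁹ = 4.665×10¹⁸, i.e. 4.665×10¹⁸/6.022×10²³ = 7.747×10⁻⁶ mol.
Photons absorbed: 0.797 × 7.747×10⁻⁶ = 6.174×10⁻⁶ mol.
Product: Φ × n_abs = 0.52 × 6.174×10⁻⁶ = 3.210×10⁻⁶ mol.

3.2×10⁻⁶ mol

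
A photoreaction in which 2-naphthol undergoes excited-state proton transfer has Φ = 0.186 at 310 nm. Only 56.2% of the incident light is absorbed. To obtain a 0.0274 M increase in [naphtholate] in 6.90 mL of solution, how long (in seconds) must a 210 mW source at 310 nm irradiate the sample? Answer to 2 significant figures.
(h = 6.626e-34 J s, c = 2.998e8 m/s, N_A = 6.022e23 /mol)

t ≈ 3300 s

Product: (0.0274 M)(0.0069 L) = 1.891e-4 mol.
Photons that must be absorbed: 1.891e-4 / 0.186 = 0.001017 mol.
Incident photons needed: 0.001017 / 0.562 = 0.001810 mol.
Photon energy: hc/λ = 6.408e-19 J; per mole, 3.859e5 J mol⁻¹.
Energy required: 0.001810 × 3.859e5 = 698.5 J.
Time: 698.5 J / 0.21 W = 3300 s.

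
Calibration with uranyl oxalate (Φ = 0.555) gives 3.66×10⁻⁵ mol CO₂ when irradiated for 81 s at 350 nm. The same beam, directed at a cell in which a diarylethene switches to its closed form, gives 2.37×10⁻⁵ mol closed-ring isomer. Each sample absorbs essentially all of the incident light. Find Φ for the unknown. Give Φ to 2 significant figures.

Photons absorbed by the actinometer: 3.66×10⁻⁵ / 0.555 = 6.595×10⁻⁵ mol.
Φ(unknown) = 2.37×10⁻⁵ / 6.595×10⁻⁵ = 0.36.

Φ = 0.36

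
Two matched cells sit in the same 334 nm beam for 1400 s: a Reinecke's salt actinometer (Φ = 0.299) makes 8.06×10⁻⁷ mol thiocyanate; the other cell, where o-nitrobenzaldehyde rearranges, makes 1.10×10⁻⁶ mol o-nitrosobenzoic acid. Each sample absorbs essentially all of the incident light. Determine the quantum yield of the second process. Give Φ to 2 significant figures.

Φ = 0.41

Photons absorbed by the actinometer: 8.06×10⁻⁷ / 0.299 = 2.696×10⁻⁶ mol.
Φ(unknown) = 1.10×10⁻⁶ / 2.696×10⁻⁶ = 0.41.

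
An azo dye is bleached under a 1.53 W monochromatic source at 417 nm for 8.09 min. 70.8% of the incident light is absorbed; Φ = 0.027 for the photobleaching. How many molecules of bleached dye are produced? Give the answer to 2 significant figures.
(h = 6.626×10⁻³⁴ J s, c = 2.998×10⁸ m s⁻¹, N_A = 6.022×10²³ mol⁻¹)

3.0×10¹⁹ molecules

Photon energy at 417 nm: hc/λ = (6.626×10⁻³⁴)(2.998×10⁸)/(417×10⁻⁹) = 4.764×10⁻¹⁹ J.
Energy delivered: (1.53 W)(485.4 s) = 742.7 J.
Photons incident: 742.7 / 4.764×10⁻¹⁹ = 1.559×10²¹, i.e. 1.559×10²¹/6.022×10²³ = 0.002589 mol.
Photons absorbed: 0.708 × 0.002589 = 0.001833 mol.
Product: Φ × n_abs = 0.027 × 0.001833 = 4.949×10⁻⁵ mol.
As a count: 4.949×10⁻⁵ × 6.022×10²³ = 3.0×10¹⁹.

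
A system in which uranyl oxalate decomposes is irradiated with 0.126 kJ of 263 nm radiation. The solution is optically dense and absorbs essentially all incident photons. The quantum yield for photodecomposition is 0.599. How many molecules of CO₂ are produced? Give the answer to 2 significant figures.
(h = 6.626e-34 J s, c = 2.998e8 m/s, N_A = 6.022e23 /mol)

1.0e20 molecules

Photon energy at 263 nm: hc/λ = (6.626e-34)(2.998e8)/(263e-9) = 7.553e-19 J.
Incident energy: 0.126 kJ = 126 J.
Photons incident: 126 / 7.553e-19 = 1.668e20, i.e. 1.668e20/6.022e23 = 2.770e-4 mol.
Product: Φ × n_abs = 0.599 × 2.770e-4 = 1.659e-4 mol.
As a count: 1.659e-4 × 6.022e23 = 1.0e20.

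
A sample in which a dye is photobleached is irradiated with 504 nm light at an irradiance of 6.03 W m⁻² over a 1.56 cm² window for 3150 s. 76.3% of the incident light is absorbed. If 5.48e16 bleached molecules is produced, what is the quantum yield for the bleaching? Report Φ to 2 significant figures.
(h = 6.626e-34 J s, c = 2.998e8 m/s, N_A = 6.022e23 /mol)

Φ = 0.0096

Product: 5.48e16 / 6.022e23 = 9.100e-8 mol.
Photon energy at 504 nm: hc/λ = (6.626e-34)(2.998e8)/(504e-9) = 3.941e-19 J.
Energy delivered: (6.03 W m⁻²)(1.56e-4 m²)(3150 s) = 2.963 J.
Photons incident: 2.963 / 3.941e-19 = 7.518e18, i.e. 7.518e18/6.022e23 = 1.248e-5 mol.
Photons absorbed: 0.763 × 1.248e-5 = 9.522e-6 mol.
Φ = 9.100e-8 mol / 9.522e-6 mol photons = 0.0096.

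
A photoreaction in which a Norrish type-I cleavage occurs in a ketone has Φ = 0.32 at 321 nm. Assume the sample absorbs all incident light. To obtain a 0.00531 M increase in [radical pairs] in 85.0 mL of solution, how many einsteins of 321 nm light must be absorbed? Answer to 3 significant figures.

Product: (0.00531 M)(0.085 L) = 4.514×10⁻⁴ mol.
Photons that must be absorbed: 4.514×10⁻⁴ / 0.32 = 0.001411 mol.

0.00141 einstein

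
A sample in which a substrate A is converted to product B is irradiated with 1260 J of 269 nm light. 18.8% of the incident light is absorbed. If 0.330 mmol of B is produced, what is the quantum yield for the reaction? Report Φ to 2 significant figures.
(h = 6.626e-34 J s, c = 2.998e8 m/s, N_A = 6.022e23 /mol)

Φ = 0.62

Product: 0.330 mmol = 3.30e-4 mol.
Photon energy at 269 nm: hc/λ = (6.626e-34)(2.998e8)/(269e-9) = 7.385e-19 J.
Photons incident: 1260 / 7.385e-19 = 1.706e21, i.e. 1.706e21/6.022e23 = 0.002833 mol.
Photons absorbed: 0.188 × 0.002833 = 5.326e-4 mol.
Φ = 3.30e-4 mol / 5.326e-4 mol photons = 0.62.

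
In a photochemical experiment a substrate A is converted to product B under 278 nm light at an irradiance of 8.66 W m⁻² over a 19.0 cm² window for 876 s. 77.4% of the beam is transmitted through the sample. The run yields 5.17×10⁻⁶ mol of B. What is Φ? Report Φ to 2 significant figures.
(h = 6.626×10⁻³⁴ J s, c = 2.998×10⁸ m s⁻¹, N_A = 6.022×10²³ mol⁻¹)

Φ = 0.68

Photon energy at 278 nm: hc/λ = (6.626×10⁻³⁴)(2.998×10⁸)/(278×10⁻⁹) = 7.146×10⁻¹⁹ J.
Energy delivered: (8.66 W m⁻²)(19.0×10⁻⁴ m²)(876 s) = 14.41 J.
Photons incident: 14.41 / 7.146×10⁻¹⁹ = 2.017×10¹⁹, i.e. 2.017×10¹⁹/6.022×10²³ = 3.349×10⁻⁵ mol.
Fraction absorbed: 1 − 77.4/100 = 0.2260.
Photons absorbed: 0.2260 × 3.349×10⁻⁵ = 7.569×10⁻⁶ mol.
Φ = 5.17×10⁻⁶ mol / 7.569×10⁻⁶ mol photons = 0.68.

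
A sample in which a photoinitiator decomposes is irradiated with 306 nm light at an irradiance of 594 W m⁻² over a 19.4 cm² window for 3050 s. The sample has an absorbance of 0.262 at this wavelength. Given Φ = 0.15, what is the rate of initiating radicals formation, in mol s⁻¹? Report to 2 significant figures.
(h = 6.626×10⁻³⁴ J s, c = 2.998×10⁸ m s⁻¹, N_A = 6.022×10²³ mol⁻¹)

Photon energy at 306 nm: hc/λ = (6.626×10⁻³⁴)(2.998×10⁸)/(306×10⁻⁹) = 6.492×10⁻¹⁹ J.
Energy delivered: (594 W m⁻²)(19.4×10⁻⁴ m²)(3050 s) = 3515 J.
Photons incident: 3515 / 6.492×10⁻¹⁹ = 5.414×10²¹, i.e. 5.414×10²¹/6.022×10²³ = 0.008990 mol.
Fraction absorbed: 1 − 10^(−0.262) = 0.4530.
Photons absorbed: 0.4530 × 0.008990 = 0.004072 mol.
Product formed: 0.15 × 0.004072 = 6.108×10⁻⁴ mol.
Rate: 6.108×10⁻⁴ / 3050 s = 2.0×10⁻⁷ mol s⁻¹.

2.0×10⁻⁷ mol s⁻¹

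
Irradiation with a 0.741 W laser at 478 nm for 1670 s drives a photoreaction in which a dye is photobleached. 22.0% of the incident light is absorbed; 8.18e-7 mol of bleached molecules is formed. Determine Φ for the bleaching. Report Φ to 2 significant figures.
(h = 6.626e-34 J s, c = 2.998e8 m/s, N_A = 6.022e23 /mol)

Φ = 7.5e-4

Photon energy at 478 nm: hc/λ = (6.626e-34)(2.998e8)/(478e-9) = 4.156e-19 J.
Energy delivered: (0.741 W)(1670 s) = 1237 J.
Photons incident: 1237 / 4.156e-19 = 2.976e21, i.e. 2.976e21/6.022e23 = 0.004942 mol.
Photons absorbed: 0.220 × 0.004942 = 0.001087 mol.
Φ = 8.18e-7 mol / 0.001087 mol photons = 7.5e-4.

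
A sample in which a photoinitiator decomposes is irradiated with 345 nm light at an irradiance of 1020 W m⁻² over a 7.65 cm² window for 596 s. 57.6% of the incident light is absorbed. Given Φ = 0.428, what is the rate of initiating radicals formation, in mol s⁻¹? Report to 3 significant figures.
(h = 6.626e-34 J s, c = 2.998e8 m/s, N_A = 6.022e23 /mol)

Photon energy at 345 nm: hc/λ = (6.626e-34)(2.998e8)/(345e-9) = 5.758e-19 J.
Energy delivered: (1020 W m⁻²)(7.65e-4 m²)(596 s) = 465.1 J.
Photons incident: 465.1 / 5.758e-19 = 8.077e20, i.e. 8.077e20/6.022e23 = 0.001341 mol.
Photons absorbed: 0.576 × 0.001341 = 7.724e-4 mol.
Product formed: 0.428 × 7.724e-4 = 3.306e-4 mol.
Rate: 3.306e-4 / 596 s = 5.55e-7 mol s⁻¹.

5.55e-7 mol s⁻¹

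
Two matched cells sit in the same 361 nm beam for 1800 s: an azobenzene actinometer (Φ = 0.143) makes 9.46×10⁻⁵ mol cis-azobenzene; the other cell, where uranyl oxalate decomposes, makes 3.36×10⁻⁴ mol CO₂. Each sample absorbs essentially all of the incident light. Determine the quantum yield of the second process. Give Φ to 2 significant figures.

Photons absorbed by the actinometer: 9.46×10⁻⁵ / 0.143 = 6.615×10⁻⁴ mol.
Φ(unknown) = 3.36×10⁻⁴ / 6.615×10⁻⁴ = 0.51.

Φ = 0.51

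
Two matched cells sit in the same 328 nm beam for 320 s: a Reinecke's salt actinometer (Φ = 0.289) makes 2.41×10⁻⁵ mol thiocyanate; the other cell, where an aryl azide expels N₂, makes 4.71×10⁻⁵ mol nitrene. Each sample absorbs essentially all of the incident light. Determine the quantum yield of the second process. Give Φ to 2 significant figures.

Φ = 0.56

Photons absorbed by the actinometer: 2.41×10⁻⁵ / 0.289 = 8.339×10⁻⁵ mol.
Φ(unknown) = 4.71×10⁻⁵ / 8.339×10⁻⁵ = 0.56.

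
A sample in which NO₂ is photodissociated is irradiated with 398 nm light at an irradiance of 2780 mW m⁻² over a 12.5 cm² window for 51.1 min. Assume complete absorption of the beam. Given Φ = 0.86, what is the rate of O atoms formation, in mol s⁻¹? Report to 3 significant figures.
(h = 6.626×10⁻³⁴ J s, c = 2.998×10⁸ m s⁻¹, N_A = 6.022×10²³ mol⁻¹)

Photon energy at 398 nm: hc/λ = (6.626×10⁻³⁴)(2.998×10⁸)/(398×10⁻⁹) = 4.991×10⁻¹⁹ J.
Energy delivered: (2780 mW m⁻²)(12.5×10⁻⁴ m²)(3066 s) = 10.65 J.
Photons incident: 10.65 / 4.991×10⁻¹⁹ = 2.134×10¹⁹, i.e. 2.134×10¹⁹/6.022×10²³ = 3.544×10⁻⁵ mol.
Product formed: 0.86 × 3.544×10⁻⁵ = 3.048×10⁻⁵ mol.
Rate: 3.048×10⁻⁵ / 3066 s = 9.94×10⁻⁹ mol s⁻¹.

9.94×10⁻⁹ mol s⁻¹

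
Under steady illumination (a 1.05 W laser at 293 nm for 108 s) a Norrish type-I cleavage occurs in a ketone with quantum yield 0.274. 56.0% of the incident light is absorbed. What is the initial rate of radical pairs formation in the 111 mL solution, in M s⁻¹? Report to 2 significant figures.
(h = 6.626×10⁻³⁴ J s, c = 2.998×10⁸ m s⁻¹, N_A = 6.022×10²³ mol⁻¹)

Photon energy at 293 nm: hc/λ = (6.626×10⁻³⁴)(2.998×10⁸)/(293×10⁻⁹) = 6.780×10⁻¹⁹ J.
Energy delivered: (1.05 W)(108 s) = 113.4 J.
Photons incident: 113.4 / 6.780×10⁻¹⁹ = 1.673×10²⁰, i.e. 1.673×10²⁰/6.022×10²³ = 2.778×10⁻⁴ mol.
Photons absorbed: 0.560 × 2.778×10⁻⁴ = 1.556×10⁻⁴ mol.
Product formed: 0.274 × 1.556×10⁻⁴ = 4.263×10⁻⁵ mol.
Rate: 4.263×10⁻⁵ mol / (108 s × 0.111 L) = 3.6×10⁻⁶ M s⁻¹.

3.6×10⁻⁶ M s⁻¹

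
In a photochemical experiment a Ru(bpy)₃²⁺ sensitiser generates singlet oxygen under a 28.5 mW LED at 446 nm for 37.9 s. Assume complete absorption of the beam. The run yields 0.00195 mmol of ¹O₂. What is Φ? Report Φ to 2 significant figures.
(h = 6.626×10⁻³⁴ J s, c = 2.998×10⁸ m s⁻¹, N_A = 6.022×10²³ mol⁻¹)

Φ = 0.48

Product: 0.00195 mmol = 1.95×10⁻⁶ mol.
Photon energy at 446 nm: hc/λ = (6.626×10⁻³⁴)(2.998×10⁸)/(446×10⁻⁹) = 4.454×10⁻¹⁹ J.
Energy delivered: (28.5 mW)(37.9 s) = 1.080 J.
Photons incident: 1.080 / 4.454×10⁻¹⁹ = 2.425×10¹⁸, i.e. 2.425×10¹⁸/6.022×10²³ = 4.027×10⁻⁶ mol.
Φ = 1.95×10⁻⁶ mol / 4.027×10⁻⁶ mol photons = 0.48.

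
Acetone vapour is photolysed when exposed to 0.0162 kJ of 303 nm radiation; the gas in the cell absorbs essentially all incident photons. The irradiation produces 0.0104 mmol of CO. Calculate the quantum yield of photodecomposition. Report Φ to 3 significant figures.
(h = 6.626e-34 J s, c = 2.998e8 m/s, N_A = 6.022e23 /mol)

Φ = 0.253

Product: 0.0104 mmol = 1.04e-5 mol.
Photon energy at 303 nm: hc/λ = (6.626e-34)(2.998e8)/(303e-9) = 6.556e-19 J.
Incident energy: 0.0162 kJ = 16.2 J.
Photons incident: 16.2 / 6.556e-19 = 2.471e19, i.e. 2.471e19/6.022e23 = 4.103e-5 mol.
Φ = 1.04e-5 mol / 4.103e-5 mol photons = 0.253.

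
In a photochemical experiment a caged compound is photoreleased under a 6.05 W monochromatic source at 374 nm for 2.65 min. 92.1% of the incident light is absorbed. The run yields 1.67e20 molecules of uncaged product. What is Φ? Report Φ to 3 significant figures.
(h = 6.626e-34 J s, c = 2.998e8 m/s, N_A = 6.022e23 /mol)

Product: 1.67e20 / 6.022e23 = 2.773e-4 mol.
Photon energy at 374 nm: hc/λ = (6.626e-34)(2.998e8)/(374e-9) = 5.311e-19 J.
Energy delivered: (6.05 W)(159 s) = 961.9 J.
Photons incident: 961.9 / 5.311e-19 = 1.811e21, i.e. 1.811e21/6.022e23 = 0.003007 mol.
Photons absorbed: 0.921 × 0.003007 = 0.002769 mol.
Φ = 2.773e-4 mol / 0.002769 mol photons = 0.100.

Φ = 0.100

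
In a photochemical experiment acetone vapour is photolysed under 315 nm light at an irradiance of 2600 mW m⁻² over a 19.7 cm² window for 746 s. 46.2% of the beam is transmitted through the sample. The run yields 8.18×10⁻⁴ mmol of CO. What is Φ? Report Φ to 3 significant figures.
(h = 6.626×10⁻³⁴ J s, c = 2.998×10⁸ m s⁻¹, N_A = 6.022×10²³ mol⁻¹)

Product: 8.18×10⁻⁴ mmol = 8.18×10⁻⁷ mol.
Photon energy at 315 nm: hc/λ = (6.626×10⁻³⁴)(2.998×10⁸)/(315×10⁻⁹) = 6.306×10⁻¹⁹ J.
Energy delivered: (2600 mW m⁻²)(19.7×10⁻⁴ m²)(746 s) = 3.821 J.
Photons incident: 3.821 / 6.306×10⁻¹⁹ = 6.059×10¹⁸, i.e. 6.059×10¹⁸/6.022×10²³ = 1.006×10⁻⁵ mol.
Fraction absorbed: 1 − 46.2/100 = 0.5380.
Photons absorbed: 0.5380 × 1.006×10⁻⁵ = 5.412×10⁻⁶ mol.
Φ = 8.18×10⁻⁷ mol / 5.412×10⁻⁶ mol photons = 0.151.

Φ = 0.151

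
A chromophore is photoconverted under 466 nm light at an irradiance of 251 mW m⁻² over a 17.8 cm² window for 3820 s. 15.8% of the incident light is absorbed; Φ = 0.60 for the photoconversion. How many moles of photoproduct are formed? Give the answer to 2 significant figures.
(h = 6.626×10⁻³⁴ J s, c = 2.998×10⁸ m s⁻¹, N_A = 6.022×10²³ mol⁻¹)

Photon energy at 466 nm: hc/λ = (6.626×10⁻³⁴)(2.998×10⁸)/(466×10⁻⁹) = 4.263×10⁻¹⁹ J.
Energy delivered: (251 mW m⁻²)(17.8×10⁻⁴ m²)(3820 s) = 1.707 J.
Photons incident: 1.707 / 4.263×10⁻¹⁹ = 4.004×10¹⁸, i.e. 4.004×10¹⁸/6.022×10²³ = 6.649×10⁻⁶ mol.
Photons absorbed: 0.158 × 6.649×10⁻⁶ = 1.051×10⁻⁶ mol.
Product: Φ × n_abs = 0.60 × 1.051×10⁻⁶ = 6.306×10⁻⁷ mol.

6.3×10⁻⁷ mol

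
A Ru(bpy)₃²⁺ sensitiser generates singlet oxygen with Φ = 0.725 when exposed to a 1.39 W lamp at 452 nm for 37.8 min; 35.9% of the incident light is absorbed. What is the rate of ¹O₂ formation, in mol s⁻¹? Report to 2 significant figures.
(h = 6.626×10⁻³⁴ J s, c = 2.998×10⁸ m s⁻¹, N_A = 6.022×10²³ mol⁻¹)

1.4×10⁻⁶ mol s⁻¹

Photon energy at 452 nm: hc/λ = (6.626×10⁻³⁴)(2.998×10⁸)/(452×10⁻⁹) = 4.395×10⁻¹⁹ J.
Energy delivered: (1.39 W)(2268 s) = 3153 J.
Photons incident: 3153 / 4.395×10⁻¹⁹ = 7.174×10²¹, i.e. 7.174×10²¹/6.022×10²³ = 0.01191 mol.
Photons absorbed: 0.359 × 0.01191 = 0.004276 mol.
Product formed: 0.725 × 0.004276 = 0.003100 mol.
Rate: 0.003100 / 2268 s = 1.4×10⁻⁶ mol s⁻¹.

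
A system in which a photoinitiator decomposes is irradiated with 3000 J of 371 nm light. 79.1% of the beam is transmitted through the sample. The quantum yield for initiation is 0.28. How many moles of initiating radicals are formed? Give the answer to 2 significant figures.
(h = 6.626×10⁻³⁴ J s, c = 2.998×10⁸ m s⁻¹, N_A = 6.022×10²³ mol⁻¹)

5.4×10⁻⁴ mol

Photon energy at 371 nm: hc/λ = (6.626×10⁻³⁴)(2.998×10⁸)/(371×10⁻⁹) = 5.354×10⁻¹⁹ J.
Photons incident: 3000 / 5.354×10⁻¹⁹ = 5.603×10²¹, i.e. 5.603×10²¹/6.022×10²³ = 0.009304 mol.
Fraction absorbed: 1 − 79.1/100 = 0.2090.
Photons absorbed: 0.2090 × 0.009304 = 0.001945 mol.
Product: Φ × n_abs = 0.28 × 0.001945 = 5.446×10⁻⁴ mol.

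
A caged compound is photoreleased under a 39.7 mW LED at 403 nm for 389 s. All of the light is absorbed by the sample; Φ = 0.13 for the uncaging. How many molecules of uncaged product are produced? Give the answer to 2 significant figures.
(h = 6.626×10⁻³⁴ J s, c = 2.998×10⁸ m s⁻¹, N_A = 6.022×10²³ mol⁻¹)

4.1×10¹⁸ molecules

Photon energy at 403 nm: hc/λ = (6.626×10⁻³⁴)(2.998×10⁸)/(403×10⁻⁹) = 4.929×10⁻¹⁹ J.
Energy delivered: (39.7 mW)(389 s) = 15.44 J.
Photons incident: 15.44 / 4.929×10⁻¹⁹ = 3.132×10¹⁹, i.e. 3.132×10¹⁹/6.022×10²³ = 5.201×10⁻⁵ mol.
Product: Φ × n_abs = 0.13 × 5.201×10⁻⁵ = 6.761×10⁻⁶ mol.
As a count: 6.761×10⁻⁶ × 6.022×10²³ = 4.1×10¹⁸.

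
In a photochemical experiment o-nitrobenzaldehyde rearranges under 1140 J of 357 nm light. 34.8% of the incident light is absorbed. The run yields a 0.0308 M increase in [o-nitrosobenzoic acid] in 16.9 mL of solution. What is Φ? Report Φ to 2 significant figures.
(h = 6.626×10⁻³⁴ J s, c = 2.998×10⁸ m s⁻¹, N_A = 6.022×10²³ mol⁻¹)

Φ = 0.44

Product: (0.0308 M)(0.0169 L) = 5.205×10⁻⁴ mol.
Photon energy at 357 nm: hc/λ = (6.626×10⁻³⁴)(2.998×10⁸)/(357×10⁻⁹) = 5.564×10⁻¹⁹ J.
Photons incident: 1140 / 5.564×10⁻¹⁹ = 2.049×10²¹, i.e. 2.049×10²¹/6.022×10²³ = 0.003403 mol.
Photons absorbed: 0.348 × 0.003403 = 0.001184 mol.
Φ = 5.205×10⁻⁴ mol / 0.001184 mol photons = 0.44.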